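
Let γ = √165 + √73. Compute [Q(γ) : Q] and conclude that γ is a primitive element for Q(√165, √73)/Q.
[Q(γ) : Q] = 4 (equivalently, Q(γ) = Q(√165, √73))

Obviously Q(γ) ⊆ Q(√165, √73), and [Q(√165, √73):Q] = 4 (since 165, 73 are distinct squarefree integers > 1 with 12045 not a perfect square). To show equality we compute the minimal polynomial of γ. From γ = √165 + √73: γ^2 = 165 + 2√(12045) + 73 = 238 + 2√(12045), so γ^2 - 238 = 2√(12045); squaring, (γ^2 - 238)^2 = 4·12045, i.e. γ^4 - 476γ^2 + 56644 - 48180 = 0, i.e. γ^4 - 476γ^2 + 8464 = 0. So γ is a root of x^4 - 476x^2 + 8464. This polynomial is irreducible over Q: it has no rational root (each ±√165 ± √73 is irrational), and any factorization into two quadratics over Q would force √(12045) ∈ Q (pairing opposite roots) or √165, √73 ∈ Q (other pairings), all impossible. Hence [Q(γ):Q] = 4 = [Q(√165, √73):Q], so Q(γ) = Q(√165, √73).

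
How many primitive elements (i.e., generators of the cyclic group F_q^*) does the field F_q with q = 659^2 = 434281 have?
There are φ(434280) = 88320 primitive elements

F_q^* is cyclic of order q - 1 = 434280. A cyclic group of order m has exactly φ(m) generators. Here m = 434280 = 2^3 · 3 · 5 · 7 · 11 · 47, so the number of primitive elements is φ(434280) = 88320.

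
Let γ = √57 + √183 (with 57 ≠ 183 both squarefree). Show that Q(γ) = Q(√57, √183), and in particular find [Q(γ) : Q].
[Q(γ) : Q] = 4 (equivalently, Q(γ) = Q(√57, √183))

Obviously Q(γ) ⊆ Q(√57, √183), and [Q(√57, √183):Q] = 4 (since 57, 183 are distinct squarefree integers > 1 with 10431 not a perfect square). To show equality we compute the minimal polynomial of γ. From γ = √57 + √183: γ^2 = 57 + 2√(10431) + 183 = 240 + 2√(10431), so γ^2 - 240 = 2√(10431); squaring, (γ^2 - 240)^2 = 4·10431, i.e. γ^4 - 480γ^2 + 57600 - 41724 = 0, i.e. γ^4 - 480γ^2 + 15876 = 0. So γ is a root of x^4 - 480x^2 + 15876. This polynomial is irreducible over Q: it has no rational root (each ±√57 ± √183 is irrational), and any factorization into two quadratics over Q would force √(10431) ∈ Q (pairing opposite roots) or √57, √183 ∈ Q (other pairings), all impossible. Hence [Q(γ):Q] = 4 = [Q(√57, √183):Q], so Q(γ) = Q(√57, √183).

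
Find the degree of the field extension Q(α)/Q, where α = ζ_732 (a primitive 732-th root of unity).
[Q(α):Q] = 240

The minimal polynomial of ζ_732 over Q is the 732-th cyclotomic polynomial Φ_732(x), which is irreducible over Q and has degree φ(732) = 240. Hence [Q(α):Q] = φ(732) = 240.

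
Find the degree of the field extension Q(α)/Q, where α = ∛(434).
[Q(α):Q] = 3

The minimal polynomial of α is x^3 - 434, irreducible over Q since 434 is not a perfect cube (so x^3 - 434 has no rational root). Hence [Q(α):Q] = deg(m_α) = 3.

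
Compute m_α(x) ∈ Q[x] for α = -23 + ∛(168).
m_α(x) = x^3 + 69x^2 + 1587x + 11999

Set β = α + 23 = ∛(168), so β^3 = 168. Then (α + 23)^3 - 168 = 0, i.e. α is a root of g(x) = (x + 23)^3 - 168 = x^3 + 69x^2 + 1587x + 11999. Since g(x) = h(x + 23) where h(x) = x^3 - 168, and h is irreducible over Q (because 168 is not a perfect cube, so h has no rational root, and a monic cubic with no rational root is irreducible), g is also irreducible (irreducibility is preserved under the substitution x → x + 23). Hence m_α(x) = x^3 + 69x^2 + 1587x + 11999.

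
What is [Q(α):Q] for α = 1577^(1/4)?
[Q(α):Q] = 4

α is a root of x^4 - 1577. By Eisenstein's criterion at the prime p = 19 (which divides the constant term 1577 but p^2 = 361 does not, since 1577 is squarefree), x^4 - 1577 is irreducible over Q. Hence [Q(α):Q] = 4.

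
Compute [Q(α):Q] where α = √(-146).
[Q(α):Q] = 2

[Q(α):Q] equals the degree of the minimal polynomial of α. Here α^2 = -146 and x^2 + 146 is irreducible (d = -146 is squarefree, ≠ 1, hence not a square), so deg(m_α) = 2. Thus [Q(α):Q] = 2.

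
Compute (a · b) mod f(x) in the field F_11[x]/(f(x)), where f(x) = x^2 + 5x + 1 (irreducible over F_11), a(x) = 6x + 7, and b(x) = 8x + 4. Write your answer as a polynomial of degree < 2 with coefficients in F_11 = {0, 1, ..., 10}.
a · b ≡ 5x + 2 (mod f(x))

Multiply in F_11[x]: a(x)·b(x) = (6x + 7)·(8x + 4) = 4x^2 + 3x + 6. This has degree ≥ 2, so divide by f(x) over F_11: 4x^2 + 3x + 6 = (4)·(x^2 + 5x + 1) + (5x + 2). Hence a·b ≡ 5x + 2 (mod f). (F_11[x]/(f) is a field with 11^2 = 121 elements since f is irreducible of degree 2.)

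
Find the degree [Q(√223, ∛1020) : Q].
[Q(√223, ∛1020) : Q] = 6

Let L = Q(√223, ∛1020). Since Q(√223) ⊂ L and [Q(√223):Q] = 2, the tower law gives 2 | [L:Q]. Likewise Q(∛1020) ⊂ L with [Q(∛1020):Q] = 3 (because 1020 is not a perfect cube), so 3 | [L:Q]. As gcd(2,3) = 1, [L:Q] is divisible by 6. Conversely L is generated over Q by √223 and ∛1020, so [L:Q] ≤ 2·3 = 6. Therefore [Q(√223, ∛1020) : Q] = 6.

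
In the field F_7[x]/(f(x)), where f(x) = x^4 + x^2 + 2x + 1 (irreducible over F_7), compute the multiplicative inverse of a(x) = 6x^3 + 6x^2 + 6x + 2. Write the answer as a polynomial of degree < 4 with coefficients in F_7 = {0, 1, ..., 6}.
a(x)^(-1) ≡ 4x^3 + 3x^2 + 6 (mod f(x))

Since f is irreducible over F_7, F_7[x]/(f) is a field and a(x) ≠ 0 has an inverse. Apply the extended Euclidean algorithm to f(x) and a(x) in F_7[x]: f(x) = (6x + 1)·a(x) + (x^2 + 5x + 6);  a(x) = (6x + 4)·(x^2 + 5x + 6) + (6x + 6);  (x^2 + 5x + 6) = (6x + 3)·(6x + 6) + (2). The last nonzero remainder is the constant 2 = gcd(f, a) in F_7. Back-substituting through the division chain expresses 2 = s(x)·a(x) + t(x)·f(x) with s(x) ≡ x^3 + 6x^2 + 5 (mod f), so (x^3 + 6x^2 + 5)·a(x) ≡ 2 (mod f). Multiplying by 2^(-1) ≡ 4 in F_7 gives a(x)^(-1) ≡ 4·(x^3 + 6x^2 + 5) ≡ 4x^3 + 3x^2 + 6 (mod f). Check: (6x^3 + 6x^2 + 6x + 2)·(4x^3 + 3x^2 + 6) = 3x^6 + 6x^3 + x + 5 ≡ 1 (mod x^4 + x^2 + 2x + 1).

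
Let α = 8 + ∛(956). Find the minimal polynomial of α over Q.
m_α(x) = x^3 - 24x^2 + 192x - 1468

Set β = α - 8 = ∛(956), so β^3 = 956. Then (α - 8)^3 - 956 = 0, i.e. α is a root of g(x) = (x - 8)^3 - 956 = x^3 - 24x^2 + 192x - 1468. Since g(x) = h(x - 8) where h(x) = x^3 - 956, and h is irreducible over Q (because 956 is not a perfect cube, so h has no rational root, and a monic cubic with no rational root is irreducible), g is also irreducible (irreducibility is preserved under the substitution x → x - 8). Hence m_α(x) = x^3 - 24x^2 + 192x - 1468.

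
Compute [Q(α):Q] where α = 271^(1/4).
[Q(α):Q] = 4

α is a root of x^4 - 271. By Eisenstein's criterion at the prime p = 271 (which divides the constant term 271 but p^2 = 73441 does not, since 271 is squarefree), x^4 - 271 is irreducible over Q. Hence [Q(α):Q] = 4.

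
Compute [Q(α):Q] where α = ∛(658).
[Q(α):Q] = 3

The minimal polynomial of α is x^3 - 658, irreducible over Q since 658 is not a perfect cube (so x^3 - 658 has no rational root). Hence [Q(α):Q] = deg(m_α) = 3.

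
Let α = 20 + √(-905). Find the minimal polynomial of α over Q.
m_α(x) = x^2 - 40x + 1305

From α - 20 = √(-905), squaring gives (α - 20)^2 = -905, i.e. α^2 - 40α + 400 = -905, so α^2 - 40α + 1305 = 0. The discriminant of x^2 - 40x + 1305 is (-40)^2 - 4·(1305) = 1600 - 5220 = -3620, and 4·(-905) is not a perfect square in Q since -905 is squarefree and ≠ 1. Hence x^2 - 40x + 1305 is irreducible over Q and is the minimal polynomial of α.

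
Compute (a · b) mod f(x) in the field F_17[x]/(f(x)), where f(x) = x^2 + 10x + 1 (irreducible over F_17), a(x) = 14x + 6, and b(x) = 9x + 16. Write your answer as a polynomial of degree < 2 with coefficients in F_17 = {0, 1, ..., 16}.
a · b ≡ 4x + 4 (mod f(x))

Multiply in F_17[x]: a(x)·b(x) = (14x + 6)·(9x + 16) = 7x^2 + 6x + 11. This has degree ≥ 2, so divide by f(x) over F_17: 7x^2 + 6x + 11 = (7)·(x^2 + 10x + 1) + (4x + 4). Hence a·b ≡ 4x + 4 (mod f). (F_17[x]/(f) is a field with 17^2 = 289 elements since f is irreducible of degree 2.)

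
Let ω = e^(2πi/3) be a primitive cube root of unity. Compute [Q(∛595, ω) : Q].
[Q(∛595, ω) : Q] = 6

[Q(∛595):Q] = 3 (min poly x^3 - 595, irreducible since 595 is not a perfect cube). [Q(ω):Q] = 2 (min poly x^2 + x + 1). Since Q(∛595) ⊂ R and ω ∉ R, we have ω ∉ Q(∛595), so x^2 + x + 1 remains irreducible over Q(∛595) and [Q(∛595, ω) : Q(∛595)] = 2. By the tower law, [Q(∛595, ω) : Q] = 3 · 2 = 6. (In fact Q(∛595, ω) is the splitting field of x^3 - 595 over Q.)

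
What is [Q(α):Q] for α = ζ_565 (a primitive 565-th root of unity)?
[Q(α):Q] = 448

The minimal polynomial of ζ_565 over Q is the 565-th cyclotomic polynomial Φ_565(x), which is irreducible over Q and has degree φ(565) = 448. Hence [Q(α):Q] = φ(565) = 448.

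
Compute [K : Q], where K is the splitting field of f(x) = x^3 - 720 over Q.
[K : Q] = 6

The roots of x^3 - 720 are ∛720, ω∛720, ω^2∛720 where ω = e^(2πi/3) is a primitive cube root of unity, so K = Q(∛720, ω). Now [Q(∛720):Q] = 3 (since 720 is not a perfect cube, x^3 - 720 is irreducible) and [Q(ω):Q] = 2. Both 2 and 3 divide [K:Q], and [K:Q] ≤ 3·2 = 6, so [K:Q] = 6. (Equivalently: Q(∛720) ⊂ R but ω ∉ R, so [K : Q(∛720)] = 2.)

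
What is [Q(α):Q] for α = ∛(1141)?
[Q(α):Q] = 3

The minimal polynomial of α is x^3 - 1141, irreducible over Q since 1141 is not a perfect cube (so x^3 - 1141 has no rational root). Hence [Q(α):Q] = deg(m_α) = 3.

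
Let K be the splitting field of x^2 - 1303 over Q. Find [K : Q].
[K : Q] = 2

f(x) = x^2 - 1303 factors as (x - √1303)(x + √1303). The splitting field is K = Q(√1303). Since 1303 is squarefree and > 1, it is not a perfect square, so x^2 - 1303 is irreducible over Q and [Q(√1303) : Q] = 2. Hence [K : Q] = 2.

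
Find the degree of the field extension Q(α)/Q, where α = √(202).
[Q(α):Q] = 2

[Q(α):Q] equals the degree of the minimal polynomial of α. Here α^2 = 202 and x^2 - 202 is irreducible (d = 202 is squarefree, ≠ 1, hence not a square), so deg(m_α) = 2. Thus [Q(α):Q] = 2.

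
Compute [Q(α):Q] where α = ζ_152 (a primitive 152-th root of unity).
[Q(α):Q] = 72

The minimal polynomial of ζ_152 over Q is the 152-th cyclotomic polynomial Φ_152(x), which is irreducible over Q and has degree φ(152) = 72. Hence [Q(α):Q] = φ(152) = 72.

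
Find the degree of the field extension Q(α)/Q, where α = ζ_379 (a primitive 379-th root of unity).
[Q(α):Q] = 378

The minimal polynomial of ζ_379 over Q is the 379-th cyclotomic polynomial Φ_379(x), which is irreducible over Q and has degree φ(379) = 378. Hence [Q(α):Q] = φ(379) = 378.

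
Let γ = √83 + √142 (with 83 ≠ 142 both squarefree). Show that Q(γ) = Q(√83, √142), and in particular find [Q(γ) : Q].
[Q(γ) : Q] = 4 (equivalently, Q(γ) = Q(√83, √142))

Obviously Q(γ) ⊆ Q(√83, √142), and [Q(√83, √142):Q] = 4 (since 83, 142 are distinct squarefree integers > 1 with 11786 not a perfect square). To show equality we compute the minimal polynomial of γ. From γ = √83 + √142: γ^2 = 83 + 2√(11786) + 142 = 225 + 2√(11786), so γ^2 - 225 = 2√(11786); squaring, (γ^2 - 225)^2 = 4·11786, i.e. γ^4 - 450γ^2 + 50625 - 47144 = 0, i.e. γ^4 - 450γ^2 + 3481 = 0. So γ is a root of x^4 - 450x^2 + 3481. This polynomial is irreducible over Q: it has no rational root (each ±√83 ± √142 is irrational), and any factorization into two quadratics over Q would force √(11786) ∈ Q (pairing opposite roots) or √83, √142 ∈ Q (other pairings), all impossible. Hence [Q(γ):Q] = 4 = [Q(√83, √142):Q], so Q(γ) = Q(√83, √142).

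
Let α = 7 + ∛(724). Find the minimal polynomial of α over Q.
m_α(x) = x^3 - 21x^2 + 147x - 1067

Set β = α - 7 = ∛(724), so β^3 = 724. Then (α - 7)^3 - 724 = 0, i.e. α is a root of g(x) = (x - 7)^3 - 724 = x^3 - 21x^2 + 147x - 1067. Since g(x) = h(x - 7) where h(x) = x^3 - 724, and h is irreducible over Q (because 724 is not a perfect cube, so h has no rational root, and a monic cubic with no rational root is irreducible), g is also irreducible (irreducibility is preserved under the substitution x → x - 7). Hence m_α(x) = x^3 - 21x^2 + 147x - 1067.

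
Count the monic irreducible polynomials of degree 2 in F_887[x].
There are 392941 monic irreducible polynomials of degree 2 over F_887

Each element of F_{887^2} that lies in no proper subfield is a root of exactly one monic irreducible of degree 2 over F_887, and each such polynomial has 2 distinct roots in F_{887^2}. By Möbius inversion the count is N_887(2) = (1/2) Σ_{d|2} μ(2/d) · 887^d = (1/2)(μ(2)·887^1 + μ(1)·887^2) = 785882/2 = 392941.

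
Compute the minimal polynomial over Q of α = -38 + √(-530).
m_α(x) = x^2 + 76x + 1974

From α + 38 = √(-530), squaring gives (α + 38)^2 = -530, i.e. α^2 + 76α + 1444 = -530, so α^2 + 76α + 1974 = 0. The discriminant of x^2 + 76x + 1974 is (76)^2 - 4·(1974) = 5776 - 7896 = -2120, and 4·(-530) is not a perfect square in Q since -530 is squarefree and ≠ 1. Hence x^2 + 76x + 1974 is irreducible over Q and is the minimal polynomial of α.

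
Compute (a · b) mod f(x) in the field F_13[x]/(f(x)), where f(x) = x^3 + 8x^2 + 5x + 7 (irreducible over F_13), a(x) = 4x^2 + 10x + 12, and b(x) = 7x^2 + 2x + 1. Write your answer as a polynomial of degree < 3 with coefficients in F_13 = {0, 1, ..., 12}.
a · b ≡ 5x^2 + 9x + 7 (mod f(x))

Multiply in F_13[x]: a(x)·b(x) = (4x^2 + 10x + 12)·(7x^2 + 2x + 1) = 2x^4 + 4x^2 + 8x + 12. This has degree ≥ 3, so divide by f(x) over F_13: 2x^4 + 4x^2 + 8x + 12 = (2x + 10)·(x^3 + 8x^2 + 5x + 7) + (5x^2 + 9x + 7). Hence a·b ≡ 5x^2 + 9x + 7 (mod f). (F_13[x]/(f) is a field with 13^3 = 2197 elements since f is irreducible of degree 3.)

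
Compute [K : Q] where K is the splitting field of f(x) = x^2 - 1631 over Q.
[K : Q] = 2

f(x) = x^2 - 1631 factors as (x - √1631)(x + √1631). The splitting field is K = Q(√1631). Since 1631 is squarefree and > 1, it is not a perfect square, so x^2 - 1631 is irreducible over Q and [Q(√1631) : Q] = 2. Hence [K : Q] = 2.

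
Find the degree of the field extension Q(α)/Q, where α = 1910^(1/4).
[Q(α):Q] = 4

α is a root of x^4 - 1910. By Eisenstein's criterion at the prime p = 2 (which divides the constant term 1910 but p^2 = 4 does not, since 1910 is squarefree), x^4 - 1910 is irreducible over Q. Hence [Q(α):Q] = 4.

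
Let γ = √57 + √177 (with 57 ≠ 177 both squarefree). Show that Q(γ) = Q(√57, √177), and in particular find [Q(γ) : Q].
[Q(γ) : Q] = 4 (equivalently, Q(γ) = Q(√57, √177))

Obviously Q(γ) ⊆ Q(√57, √177), and [Q(√57, √177):Q] = 4 (since 57, 177 are distinct squarefree integers > 1 with 10089 not a perfect square). To show equality we compute the minimal polynomial of γ. From γ = √57 + √177: γ^2 = 57 + 2√(10089) + 177 = 234 + 2√(10089), so γ^2 - 234 = 2√(10089); squaring, (γ^2 - 234)^2 = 4·10089, i.e. γ^4 - 468γ^2 + 54756 - 40356 = 0, i.e. γ^4 - 468γ^2 + 14400 = 0. So γ is a root of x^4 - 468x^2 + 14400. This polynomial is irreducible over Q: it has no rational root (each ±√57 ± √177 is irrational), and any factorization into two quadratics over Q would force √(10089) ∈ Q (pairing opposite roots) or √57, √177 ∈ Q (other pairings), all impossible. Hence [Q(γ):Q] = 4 = [Q(√57, √177):Q], so Q(γ) = Q(√57, √177).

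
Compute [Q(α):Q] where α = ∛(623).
[Q(α):Q] = 3

The minimal polynomial of α is x^3 - 623, irreducible over Q since 623 is not a perfect cube (so x^3 - 623 has no rational root). Hence [Q(α):Q] = deg(m_α) = 3.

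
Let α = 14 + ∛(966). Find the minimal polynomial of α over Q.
m_α(x) = x^3 - 42x^2 + 588x - 3710

Set β = α - 14 = ∛(966), so β^3 = 966. Then (α - 14)^3 - 966 = 0, i.e. α is a root of g(x) = (x - 14)^3 - 966 = x^3 - 42x^2 + 588x - 3710. Since g(x) = h(x - 14) where h(x) = x^3 - 966, and h is irreducible over Q (because 966 is not a perfect cube, so h has no rational root, and a monic cubic with no rational root is irreducible), g is also irreducible (irreducibility is preserved under the substitution x → x - 14). Hence m_α(x) = x^3 - 42x^2 + 588x - 3710.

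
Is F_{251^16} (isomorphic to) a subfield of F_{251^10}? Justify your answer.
No: F_{251^16} is not a subfield of F_{251^10}

F_{p^m} embeds in F_{p^n} iff m | n. Here 16 ∤ 10 (since 10 = 0·16 + 10 with remainder 10 ≠ 0), so F_{251^16} is not a subfield of F_{251^10}. Equivalently: if it were, the tower law would give 16 = [F_{251^16}:F_251] dividing [F_{251^10}:F_251] = 10, contradiction.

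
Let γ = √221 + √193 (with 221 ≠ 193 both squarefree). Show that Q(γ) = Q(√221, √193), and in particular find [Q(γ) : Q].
[Q(γ) : Q] = 4 (equivalently, Q(γ) = Q(√221, √193))

Obviously Q(γ) ⊆ Q(√221, √193), and [Q(√221, √193):Q] = 4 (since 221, 193 are distinct squarefree integers > 1 with 42653 not a perfect square). To show equality we compute the minimal polynomial of γ. From γ = √221 + √193: γ^2 = 221 + 2√(42653) + 193 = 414 + 2√(42653), so γ^2 - 414 = 2√(42653); squaring, (γ^2 - 414)^2 = 4·42653, i.e. γ^4 - 828γ^2 + 171396 - 170612 = 0, i.e. γ^4 - 828γ^2 + 784 = 0. So γ is a root of x^4 - 828x^2 + 784. This polynomial is irreducible over Q: it has no rational root (each ±√221 ± √193 is irrational), and any factorization into two quadratics over Q would force √(42653) ∈ Q (pairing opposite roots) or √221, √193 ∈ Q (other pairings), all impossible. Hence [Q(γ):Q] = 4 = [Q(√221, √193):Q], so Q(γ) = Q(√221, √193).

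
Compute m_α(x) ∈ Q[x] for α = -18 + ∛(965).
m_α(x) = x^3 + 54x^2 + 972x + 4867

Set β = α + 18 = ∛(965), so β^3 = 965. Then (α + 18)^3 - 965 = 0, i.e. α is a root of g(x) = (x + 18)^3 - 965 = x^3 + 54x^2 + 972x + 4867. Since g(x) = h(x + 18) where h(x) = x^3 - 965, and h is irreducible over Q (because 965 is not a perfect cube, so h has no rational root, and a monic cubic with no rational root is irreducible), g is also irreducible (irreducibility is preserved under the substitution x → x + 18). Hence m_α(x) = x^3 + 54x^2 + 972x + 4867.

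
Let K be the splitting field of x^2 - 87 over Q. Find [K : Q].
[K : Q] = 2

f(x) = x^2 - 87 factors as (x - √87)(x + √87). The splitting field is K = Q(√87). Since 87 is squarefree and > 1, it is not a perfect square, so x^2 - 87 is irreducible over Q and [Q(√87) : Q] = 2. Hence [K : Q] = 2.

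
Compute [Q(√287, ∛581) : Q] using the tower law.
[Q(√287, ∛581) : Q] = 6

Let L = Q(√287, ∛581). Since Q(√287) ⊂ L and [Q(√287):Q] = 2, the tower law gives 2 | [L:Q]. Likewise Q(∛581) ⊂ L with [Q(∛581):Q] = 3 (because 581 is not a perfect cube), so 3 | [L:Q]. As gcd(2,3) = 1, [L:Q] is divisible by 6. Conversely L is generated over Q by √287 and ∛581, so [L:Q] ≤ 2·3 = 6. Therefore [Q(√287, ∛581) : Q] = 6.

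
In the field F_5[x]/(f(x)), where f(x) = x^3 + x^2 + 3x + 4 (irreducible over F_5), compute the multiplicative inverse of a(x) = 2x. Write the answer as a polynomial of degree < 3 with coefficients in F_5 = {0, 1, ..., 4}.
a(x)^(-1) ≡ 3x^2 + 3x + 4 (mod f(x))

Since f is irreducible over F_5, F_5[x]/(f) is a field and a(x) ≠ 0 has an inverse. Apply the extended Euclidean algorithm to f(x) and a(x) in F_5[x]: f(x) = (3x^2 + 3x + 4)·a(x) + (4). The last nonzero remainder is the constant 4 = gcd(f, a) in F_5. Back-substituting through the division chain expresses 4 = s(x)·a(x) + t(x)·f(x) with s(x) ≡ 2x^2 + 2x + 1 (mod f), so (2x^2 + 2x + 1)·a(x) ≡ 4 (mod f). Multiplying by 4^(-1) ≡ 4 in F_5 gives a(x)^(-1) ≡ 4·(2x^2 + 2x + 1) ≡ 3x^2 + 3x + 4 (mod f). Check: (2x)·(3x^2 + 3x + 4) = x^3 + x^2 + 3x ≡ 1 (mod x^3 + x^2 + 3x + 4).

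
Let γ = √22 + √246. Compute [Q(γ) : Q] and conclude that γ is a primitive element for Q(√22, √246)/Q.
[Q(γ) : Q] = 4 (equivalently, Q(γ) = Q(√22, √246))

Obviously Q(γ) ⊆ Q(√22, √246), and [Q(√22, √246):Q] = 4 (since 22, 246 are distinct squarefree integers > 1 with 5412 not a perfect square). To show equality we compute the minimal polynomial of γ. From γ = √22 + √246: γ^2 = 22 + 2√(5412) + 246 = 268 + 2√(5412), so γ^2 - 268 = 2√(5412); squaring, (γ^2 - 268)^2 = 4·5412, i.e. γ^4 - 536γ^2 + 71824 - 21648 = 0, i.e. γ^4 - 536γ^2 + 50176 = 0. So γ is a root of x^4 - 536x^2 + 50176. This polynomial is irreducible over Q: it has no rational root (each ±√22 ± √246 is irrational), and any factorization into two quadratics over Q would force √(5412) ∈ Q (pairing opposite roots) or √22, √246 ∈ Q (other pairings), all impossible. Hence [Q(γ):Q] = 4 = [Q(√22, √246):Q], so Q(γ) = Q(√22, √246).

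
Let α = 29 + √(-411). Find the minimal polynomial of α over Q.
m_α(x) = x^2 - 58x + 1252

From α - 29 = √(-411), squaring gives (α - 29)^2 = -411, i.e. α^2 - 58α + 841 = -411, so α^2 - 58α + 1252 = 0. The discriminant of x^2 - 58x + 1252 is (-58)^2 - 4·(1252) = 3364 - 5008 = -1644, and 4·(-411) is not a perfect square in Q since -411 is squarefree and ≠ 1. Hence x^2 - 58x + 1252 is irreducible over Q and is the minimal polynomial of α.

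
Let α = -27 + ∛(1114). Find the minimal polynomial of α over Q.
m_α(x) = x^3 + 81x^2 + 2187x + 18569

Set β = α + 27 = ∛(1114), so β^3 = 1114. Then (α + 27)^3 - 1114 = 0, i.e. α is a root of g(x) = (x + 27)^3 - 1114 = x^3 + 81x^2 + 2187x + 18569. Since g(x) = h(x + 27) where h(x) = x^3 - 1114, and h is irreducible over Q (because 1114 is not a perfect cube, so h has no rational root, and a monic cubic with no rational root is irreducible), g is also irreducible (irreducibility is preserved under the substitution x → x + 27). Hence m_α(x) = x^3 + 81x^2 + 2187x + 18569.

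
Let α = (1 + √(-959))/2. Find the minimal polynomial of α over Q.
m_α(x) = x^2 - x + 240

From 2α - 1 = √(-959), squaring gives (2α - 1)^2 = -959, i.e. 4α^2 - 4α + 1 = -959, so α^2 - α + (1 + 959)/4 = 0. Since -959 ≡ 1 (mod 4), (1 + 959)/4 = 240 ∈ Z. The polynomial x^2 - x + 240 has discriminant 1 - 4·(240) = -959, which is not a perfect square in Q (d = -959 is squarefree and ≠ 1), so x^2 - x + 240 is irreducible over Q. It is the minimal polynomial of α.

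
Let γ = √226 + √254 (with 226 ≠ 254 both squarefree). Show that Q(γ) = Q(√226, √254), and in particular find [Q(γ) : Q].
[Q(γ) : Q] = 4 (equivalently, Q(γ) = Q(√226, √254))

Obviously Q(γ) ⊆ Q(√226, √254), and [Q(√226, √254):Q] = 4 (since 226, 254 are distinct squarefree integers > 1 with 57404 not a perfect square). To show equality we compute the minimal polynomial of γ. From γ = √226 + √254: γ^2 = 226 + 2√(57404) + 254 = 480 + 2√(57404), so γ^2 - 480 = 2√(57404); squaring, (γ^2 - 480)^2 = 4·57404, i.e. γ^4 - 960γ^2 + 230400 - 229616 = 0, i.e. γ^4 - 960γ^2 + 784 = 0. So γ is a root of x^4 - 960x^2 + 784. This polynomial is irreducible over Q: it has no rational root (each ±√226 ± √254 is irrational), and any factorization into two quadratics over Q would force √(57404) ∈ Q (pairing opposite roots) or √226, √254 ∈ Q (other pairings), all impossible. Hence [Q(γ):Q] = 4 = [Q(√226, √254):Q], so Q(γ) = Q(√226, √254).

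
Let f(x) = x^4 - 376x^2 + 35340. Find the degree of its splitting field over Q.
[K : Q] = 4

Solving the quadratic in x^2: x^2 = (376 ± √(376^2 - 4·35340))/2 = (376 ± √16)/2 = (376 ± 4)/2, giving x^2 = 186 or x^2 = 190. So f(x) = (x^2 - 186)(x^2 - 190) and the roots of f are ±√186, ±√190. Hence the splitting field is K = Q(√186, √190). Since 186 and 190 are distinct squarefree integers > 1, their product 35340 is not a perfect square, so √190 ∉ Q(√186). By the tower law [K:Q] = [Q(√186,√190):Q(√186)] · [Q(√186):Q] = 2 · 2 = 4.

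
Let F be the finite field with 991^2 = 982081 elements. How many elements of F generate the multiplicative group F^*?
There are φ(982080) = 230400 primitive elements

F_q^* is cyclic of order q - 1 = 982080. A cyclic group of order m has exactly φ(m) generators. Here m = 982080 = 2^6 · 3^2 · 5 · 11 · 31, so the number of primitive elements is φ(982080) = 230400.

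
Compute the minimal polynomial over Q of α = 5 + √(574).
m_α(x) = x^2 - 10x - 549

From α - 5 = √(574), squaring gives (α - 5)^2 = 574, i.e. α^2 - 10α + 25 = 574, so α^2 - 10α - 549 = 0. The discriminant of x^2 - 10x - 549 is (-10)^2 - 4·(-549) = 100 + 2196 = 2296, and 4·(574) is not a perfect square in Q since 574 is squarefree and ≠ 1. Hence x^2 - 10x - 549 is irreducible over Q and is the minimal polynomial of α.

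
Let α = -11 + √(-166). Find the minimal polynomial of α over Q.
m_α(x) = x^2 + 22x + 287

From α + 11 = √(-166), squaring gives (α + 11)^2 = -166, i.e. α^2 + 22α + 121 = -166, so α^2 + 22α + 287 = 0. The discriminant of x^2 + 22x + 287 is (22)^2 - 4·(287) = 484 - 1148 = -664, and 4·(-166) is not a perfect square in Q since -166 is squarefree and ≠ 1. Hence x^2 + 22x + 287 is irreducible over Q and is the minimal polynomial of α.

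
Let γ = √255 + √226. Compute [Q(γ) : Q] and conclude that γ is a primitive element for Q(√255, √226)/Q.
[Q(γ) : Q] = 4 (equivalently, Q(γ) = Q(√255, √226))

Obviously Q(γ) ⊆ Q(√255, √226), and [Q(√255, √226):Q] = 4 (since 255, 226 are distinct squarefree integers > 1 with 57630 not a perfect square). To show equality we compute the minimal polynomial of γ. From γ = √255 + √226: γ^2 = 255 + 2√(57630) + 226 = 481 + 2√(57630), so γ^2 - 481 = 2√(57630); squaring, (γ^2 - 481)^2 = 4·57630, i.e. γ^4 - 962γ^2 + 231361 - 230520 = 0, i.e. γ^4 - 962γ^2 + 841 = 0. So γ is a root of x^4 - 962x^2 + 841. This polynomial is irreducible over Q: it has no rational root (each ±√255 ± √226 is irrational), and any factorization into two quadratics over Q would force √(57630) ∈ Q (pairing opposite roots) or √255, √226 ∈ Q (other pairings), all impossible. Hence [Q(γ):Q] = 4 = [Q(√255, √226):Q], so Q(γ) = Q(√255, √226).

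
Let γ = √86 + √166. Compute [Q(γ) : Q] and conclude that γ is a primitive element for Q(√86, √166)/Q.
[Q(γ) : Q] = 4 (equivalently, Q(γ) = Q(√86, √166))

Obviously Q(γ) ⊆ Q(√86, √166), and [Q(√86, √166):Q] = 4 (since 86, 166 are distinct squarefree integers > 1 with 14276 not a perfect square). To show equality we compute the minimal polynomial of γ. From γ = √86 + √166: γ^2 = 86 + 2√(14276) + 166 = 252 + 2√(14276), so γ^2 - 252 = 2√(14276); squaring, (γ^2 - 252)^2 = 4·14276, i.e. γ^4 - 504γ^2 + 63504 - 57104 = 0, i.e. γ^4 - 504γ^2 + 6400 = 0. So γ is a root of x^4 - 504x^2 + 6400. This polynomial is irreducible over Q: it has no rational root (each ±√86 ± √166 is irrational), and any factorization into two quadratics over Q would force √(14276) ∈ Q (pairing opposite roots) or √86, √166 ∈ Q (other pairings), all impossible. Hence [Q(γ):Q] = 4 = [Q(√86, √166):Q], so Q(γ) = Q(√86, √166).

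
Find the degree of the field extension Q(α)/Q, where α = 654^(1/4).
[Q(α):Q] = 4

α is a root of x^4 - 654. By Eisenstein's criterion at the prime p = 2 (which divides the constant term 654 but p^2 = 4 does not, since 654 is squarefree), x^4 - 654 is irreducible over Q. Hence [Q(α):Q] = 4.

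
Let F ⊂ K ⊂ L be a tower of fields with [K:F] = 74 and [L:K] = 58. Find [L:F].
[L:F] = 4292

The tower law says that for any tower of field extensions F ⊂ K ⊂ L with finite degrees, [L:F] = [L:K] · [K:F]. Here this gives [L:F] = 58 · 74 = 4292.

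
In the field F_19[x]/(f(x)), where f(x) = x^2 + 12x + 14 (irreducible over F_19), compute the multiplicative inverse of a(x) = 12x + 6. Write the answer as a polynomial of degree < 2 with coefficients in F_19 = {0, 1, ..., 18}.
a(x)^(-1) ≡ 14x + 9 (mod f(x))

Since f is irreducible over F_19, F_19[x]/(f) is a field and a(x) ≠ 0 has an inverse. Apply the extended Euclidean algorithm to f(x) and a(x) in F_19[x]: f(x) = (8x + 16)·a(x) + (13). The last nonzero remainder is the constant 13 = gcd(f, a) in F_19. Back-substituting through the division chain expresses 13 = s(x)·a(x) + t(x)·f(x) with s(x) ≡ 11x + 3 (mod f), so (11x + 3)·a(x) ≡ 13 (mod f). Multiplying by 13^(-1) ≡ 3 in F_19 gives a(x)^(-1) ≡ 3·(11x + 3) ≡ 14x + 9 (mod f). Check: (12x + 6)·(14x + 9) = 16x^2 + 2x + 16 ≡ 1 (mod x^2 + 12x + 14).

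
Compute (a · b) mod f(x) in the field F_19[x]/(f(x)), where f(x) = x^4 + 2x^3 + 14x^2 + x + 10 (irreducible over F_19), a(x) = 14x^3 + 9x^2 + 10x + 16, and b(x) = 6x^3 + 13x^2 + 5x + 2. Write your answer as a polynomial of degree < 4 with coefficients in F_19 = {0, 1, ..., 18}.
a · b ≡ 6x^3 + 9x^2 + 10x + 4 (mod f(x))

Multiply in F_19[x]: a(x)·b(x) = (14x^3 + 9x^2 + 10x + 16)·(6x^3 + 13x^2 + 5x + 2) = 8x^6 + 8x^5 + 14x^3 + 10x^2 + 5x + 13. This has degree ≥ 4, so divide by f(x) over F_19: 8x^6 + 8x^5 + 14x^3 + 10x^2 + 5x + 13 = (8x^2 + 11x + 18)·(x^4 + 2x^3 + 14x^2 + x + 10) + (6x^3 + 9x^2 + 10x + 4). Hence a·b ≡ 6x^3 + 9x^2 + 10x + 4 (mod f). (F_19[x]/(f) is a field with 19^4 = 130321 elements since f is irreducible of degree 4.)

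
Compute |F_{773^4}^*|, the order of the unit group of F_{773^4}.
|F_{773^4}^*| = 357040905840

F_{773^4} has 773^4 = 357040905841 elements; its multiplicative group consists of all nonzero elements, so |F_{773^4}^*| = 357040905841 - 1 = 357040905840. (It is cyclic since any finite subgroup of the multiplicative group of a field is cyclic.)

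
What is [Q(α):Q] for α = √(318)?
[Q(α):Q] = 2

[Q(α):Q] equals the degree of the minimal polynomial of α. Here α^2 = 318 and x^2 - 318 is irreducible (d = 318 is squarefree, ≠ 1, hence not a square), so deg(m_α) = 2. Thus [Q(α):Q] = 2.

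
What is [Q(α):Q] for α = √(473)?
[Q(α):Q] = 2

[Q(α):Q] equals the degree of the minimal polynomial of α. Here α^2 = 473 and x^2 - 473 is irreducible (d = 473 is squarefree, ≠ 1, hence not a square), so deg(m_α) = 2. Thus [Q(α):Q] = 2.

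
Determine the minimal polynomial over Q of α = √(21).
m_α(x) = x^2 - 21

α satisfies α^2 - 21 = 0, so x^2 - 21 annihilates α. Since d = 21 is squarefree and ≠ 1, it is not a perfect square in Q, so x^2 - 21 has no rational root and is therefore irreducible over Q (a degree-2 polynomial over a field is irreducible iff it has no root). Hence m_α(x) = x^2 - 21.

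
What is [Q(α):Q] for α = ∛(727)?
[Q(α):Q] = 3

The minimal polynomial of α is x^3 - 727, irreducible over Q since 727 is not a perfect cube (so x^3 - 727 has no rational root). Hence [Q(α):Q] = deg(m_α) = 3.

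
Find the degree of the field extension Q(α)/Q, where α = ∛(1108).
[Q(α):Q] = 3

The minimal polynomial of α is x^3 - 1108, irreducible over Q since 1108 is not a perfect cube (so x^3 - 1108 has no rational root). Hence [Q(α):Q] = deg(m_α) = 3.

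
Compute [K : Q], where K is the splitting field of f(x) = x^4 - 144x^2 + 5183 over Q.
[K : Q] = 4

Solving the quadratic in x^2: x^2 = (144 ± √(144^2 - 4·5183))/2 = (144 ± √4)/2 = (144 ± 2)/2, giving x^2 = 73 or x^2 = 71. So f(x) = (x^2 - 73)(x^2 - 71) and the roots of f are ±√73, ±√71. Hence the splitting field is K = Q(√73, √71). Since 73 and 71 are distinct squarefree integers > 1, their product 5183 is not a perfect square, so √71 ∉ Q(√73). By the tower law [K:Q] = [Q(√73,√71):Q(√73)] · [Q(√73):Q] = 2 · 2 = 4.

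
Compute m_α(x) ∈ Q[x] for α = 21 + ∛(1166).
m_α(x) = x^3 - 63x^2 + 1323x - 10427

Set β = α - 21 = ∛(1166), so β^3 = 1166. Then (α - 21)^3 - 1166 = 0, i.e. α is a root of g(x) = (x - 21)^3 - 1166 = x^3 - 63x^2 + 1323x - 10427. Since g(x) = h(x - 21) where h(x) = x^3 - 1166, and h is irreducible over Q (because 1166 is not a perfect cube, so h has no rational root, and a monic cubic with no rational root is irreducible), g is also irreducible (irreducibility is preserved under the substitution x → x - 21). Hence m_α(x) = x^3 - 63x^2 + 1323x - 10427.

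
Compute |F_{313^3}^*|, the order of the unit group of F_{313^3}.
|F_{313^3}^*| = 30664296

F_{313^3} has 313^3 = 30664297 elements; its multiplicative group consists of all nonzero elements, so |F_{313^3}^*| = 30664297 - 1 = 30664296. (It is cyclic since any finite subgroup of the multiplicative group of a field is cyclic.)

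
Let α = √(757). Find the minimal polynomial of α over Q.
m_α(x) = x^2 - 757

α satisfies α^2 - 757 = 0, so x^2 - 757 annihilates α. Since d = 757 is squarefree and ≠ 1, it is not a perfect square in Q, so x^2 - 757 has no rational root and is therefore irreducible over Q (a degree-2 polynomial over a field is irreducible iff it has no root). Hence m_α(x) = x^2 - 757.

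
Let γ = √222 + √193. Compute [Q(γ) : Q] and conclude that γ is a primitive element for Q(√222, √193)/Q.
[Q(γ) : Q] = 4 (equivalently, Q(γ) = Q(√222, √193))

Obviously Q(γ) ⊆ Q(√222, √193), and [Q(√222, √193):Q] = 4 (since 222, 193 are distinct squarefree integers > 1 with 42846 not a perfect square). To show equality we compute the minimal polynomial of γ. From γ = √222 + √193: γ^2 = 222 + 2√(42846) + 193 = 415 + 2√(42846), so γ^2 - 415 = 2√(42846); squaring, (γ^2 - 415)^2 = 4·42846, i.e. γ^4 - 830γ^2 + 172225 - 171384 = 0, i.e. γ^4 - 830γ^2 + 841 = 0. So γ is a root of x^4 - 830x^2 + 841. This polynomial is irreducible over Q: it has no rational root (each ±√222 ± √193 is irrational), and any factorization into two quadratics over Q would force √(42846) ∈ Q (pairing opposite roots) or √222, √193 ∈ Q (other pairings), all impossible. Hence [Q(γ):Q] = 4 = [Q(√222, √193):Q], so Q(γ) = Q(√222, √193).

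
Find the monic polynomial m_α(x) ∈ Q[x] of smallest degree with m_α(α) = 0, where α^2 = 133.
m_α(x) = x^2 - 133

α satisfies α^2 - 133 = 0, so x^2 - 133 annihilates α. Since d = 133 is squarefree and ≠ 1, it is not a perfect square in Q, so x^2 - 133 has no rational root and is therefore irreducible over Q (a degree-2 polynomial over a field is irreducible iff it has no root). Hence m_α(x) = x^2 - 133.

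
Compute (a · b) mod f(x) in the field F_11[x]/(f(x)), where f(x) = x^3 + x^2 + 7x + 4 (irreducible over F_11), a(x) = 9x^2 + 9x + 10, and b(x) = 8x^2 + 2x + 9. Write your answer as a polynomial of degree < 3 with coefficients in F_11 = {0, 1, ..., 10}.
a · b ≡ 9x^2 + 6x + 7 (mod f(x))

Multiply in F_11[x]: a(x)·b(x) = (9x^2 + 9x + 10)·(8x^2 + 2x + 9) = 6x^4 + 2x^3 + 3x^2 + 2x + 2. This has degree ≥ 3, so divide by f(x) over F_11: 6x^4 + 2x^3 + 3x^2 + 2x + 2 = (6x + 7)·(x^3 + x^2 + 7x + 4) + (9x^2 + 6x + 7). Hence a·b ≡ 9x^2 + 6x + 7 (mod f). (F_11[x]/(f) is a field with 11^3 = 1331 elements since f is irreducible of degree 3.)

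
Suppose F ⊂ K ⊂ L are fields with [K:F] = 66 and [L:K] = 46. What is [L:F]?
[L:F] = 3036

The tower law says that for any tower of field extensions F ⊂ K ⊂ L with finite degrees, [L:F] = [L:K] · [K:F]. Here this gives [L:F] = 46 · 66 = 3036.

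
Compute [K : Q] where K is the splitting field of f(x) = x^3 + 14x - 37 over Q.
[K : Q] = 6

By the rational root test, any rational root of the monic integer polynomial f(x) = x^3 + 14x - 37 must be an integer dividing the constant term -37, i.e. one of ±{1, 37}. Evaluating: f(1) = -22, f(-1) = -52, f(37) = 51134, f(-37) = -51208; none is 0, so f has no rational root and is therefore irreducible over Q (a cubic with no linear factor over a field is irreducible). For an irreducible cubic, the Galois group is A_3 or S_3 according as the discriminant disc(f) = -4a^3 - 27b^2 = -4·(14)^3 - 27·(-37)^2 = -47939 is or is not a square in Q. Here disc(f) = -47939 is not a perfect square in Q, so the Galois group of f over Q is not contained in A_3 and must be all of S_3. The splitting field has degree |S_3| = 6 over Q, so [K : Q] = 6.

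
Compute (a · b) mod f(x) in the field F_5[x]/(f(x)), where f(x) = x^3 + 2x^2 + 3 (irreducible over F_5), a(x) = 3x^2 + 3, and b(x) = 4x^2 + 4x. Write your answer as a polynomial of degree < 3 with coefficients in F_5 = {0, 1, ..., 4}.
a · b ≡ x^2 + x + 1 (mod f(x))

Multiply in F_5[x]: a(x)·b(x) = (3x^2 + 3)·(4x^2 + 4x) = 2x^4 + 2x^3 + 2x^2 + 2x. This has degree ≥ 3, so divide by f(x) over F_5: 2x^4 + 2x^3 + 2x^2 + 2x = (2x + 3)·(x^3 + 2x^2 + 3) + (x^2 + x + 1). Hence a·b ≡ x^2 + x + 1 (mod f). (F_5[x]/(f) is a field with 5^3 = 125 elements since f is irreducible of degree 3.)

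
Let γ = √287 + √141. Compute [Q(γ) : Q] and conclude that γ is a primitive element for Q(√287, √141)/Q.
[Q(γ) : Q] = 4 (equivalently, Q(γ) = Q(√287, √141))

Obviously Q(γ) ⊆ Q(√287, √141), and [Q(√287, √141):Q] = 4 (since 287, 141 are distinct squarefree integers > 1 with 40467 not a perfect square). To show equality we compute the minimal polynomial of γ. From γ = √287 + √141: γ^2 = 287 + 2√(40467) + 141 = 428 + 2√(40467), so γ^2 - 428 = 2√(40467); squaring, (γ^2 - 428)^2 = 4·40467, i.e. γ^4 - 856γ^2 + 183184 - 161868 = 0, i.e. γ^4 - 856γ^2 + 21316 = 0. So γ is a root of x^4 - 856x^2 + 21316. This polynomial is irreducible over Q: it has no rational root (each ±√287 ± √141 is irrational), and any factorization into two quadratics over Q would force √(40467) ∈ Q (pairing opposite roots) or √287, √141 ∈ Q (other pairings), all impossible. Hence [Q(γ):Q] = 4 = [Q(√287, √141):Q], so Q(γ) = Q(√287, √141).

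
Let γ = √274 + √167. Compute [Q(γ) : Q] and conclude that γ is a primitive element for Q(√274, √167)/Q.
[Q(γ) : Q] = 4 (equivalently, Q(γ) = Q(√274, √167))

Obviously Q(γ) ⊆ Q(√274, √167), and [Q(√274, √167):Q] = 4 (since 274, 167 are distinct squarefree integers > 1 with 45758 not a perfect square). To show equality we compute the minimal polynomial of γ. From γ = √274 + √167: γ^2 = 274 + 2√(45758) + 167 = 441 + 2√(45758), so γ^2 - 441 = 2√(45758); squaring, (γ^2 - 441)^2 = 4·45758, i.e. γ^4 - 882γ^2 + 194481 - 183032 = 0, i.e. γ^4 - 882γ^2 + 11449 = 0. So γ is a root of x^4 - 882x^2 + 11449. This polynomial is irreducible over Q: it has no rational root (each ±√274 ± √167 is irrational), and any factorization into two quadratics over Q would force √(45758) ∈ Q (pairing opposite roots) or √274, √167 ∈ Q (other pairings), all impossible. Hence [Q(γ):Q] = 4 = [Q(√274, √167):Q], so Q(γ) = Q(√274, √167).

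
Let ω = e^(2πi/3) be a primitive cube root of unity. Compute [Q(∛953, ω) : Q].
[Q(∛953, ω) : Q] = 6

[Q(∛953):Q] = 3 (min poly x^3 - 953, irreducible since 953 is not a perfect cube). [Q(ω):Q] = 2 (min poly x^2 + x + 1). Since Q(∛953) ⊂ R and ω ∉ R, we have ω ∉ Q(∛953), so x^2 + x + 1 remains irreducible over Q(∛953) and [Q(∛953, ω) : Q(∛953)] = 2. By the tower law, [Q(∛953, ω) : Q] = 3 · 2 = 6. (In fact Q(∛953, ω) is the splitting field of x^3 - 953 over Q.)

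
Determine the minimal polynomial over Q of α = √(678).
m_α(x) = x^2 - 678

α satisfies α^2 - 678 = 0, so x^2 - 678 annihilates α. Since d = 678 is squarefree and ≠ 1, it is not a perfect square in Q, so x^2 - 678 has no rational root and is therefore irreducible over Q (a degree-2 polynomial over a field is irreducible iff it has no root). Hence m_α(x) = x^2 - 678.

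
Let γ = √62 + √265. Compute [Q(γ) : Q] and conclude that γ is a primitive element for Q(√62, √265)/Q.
[Q(γ) : Q] = 4 (equivalently, Q(γ) = Q(√62, √265))

Obviously Q(γ) ⊆ Q(√62, √265), and [Q(√62, √265):Q] = 4 (since 62, 265 are distinct squarefree integers > 1 with 16430 not a perfect square). To show equality we compute the minimal polynomial of γ. From γ = √62 + √265: γ^2 = 62 + 2√(16430) + 265 = 327 + 2√(16430), so γ^2 - 327 = 2√(16430); squaring, (γ^2 - 327)^2 = 4·16430, i.e. γ^4 - 654γ^2 + 106929 - 65720 = 0, i.e. γ^4 - 654γ^2 + 41209 = 0. So γ is a root of x^4 - 654x^2 + 41209. This polynomial is irreducible over Q: it has no rational root (each ±√62 ± √265 is irrational), and any factorization into two quadratics over Q would force √(16430) ∈ Q (pairing opposite roots) or √62, √265 ∈ Q (other pairings), all impossible. Hence [Q(γ):Q] = 4 = [Q(√62, √265):Q], so Q(γ) = Q(√62, √265).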